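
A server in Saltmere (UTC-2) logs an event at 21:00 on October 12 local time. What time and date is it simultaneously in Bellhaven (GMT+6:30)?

05:30 on October 13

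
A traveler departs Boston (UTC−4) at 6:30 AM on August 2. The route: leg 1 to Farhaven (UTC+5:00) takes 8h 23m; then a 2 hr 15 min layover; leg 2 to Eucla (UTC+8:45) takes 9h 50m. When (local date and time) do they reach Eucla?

3:43 PM on Aug 3

Convert departure to UTC: 6:30 AM + 4:00 = 10:30 AM UTC on Aug 2.
Add 8 hours and 23 minutes leg 1 → 6:53 PM UTC.
Add 2 hours 15 minutes layover in Farhaven → 9:08 PM UTC.
Add 9 hours and 50 minutes leg 2 → 6:58 AM UTC (Aug 3).
Eucla is UTC+8:45, so local arrival = 6:58 AM + 8:45 = 3:43 PM on Aug 3.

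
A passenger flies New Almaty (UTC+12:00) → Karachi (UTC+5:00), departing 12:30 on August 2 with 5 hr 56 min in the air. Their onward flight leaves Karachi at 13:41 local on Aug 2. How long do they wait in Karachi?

Convert departure to UTC: 12:30 − 12:00 = 00:30 UTC on Aug 2.
Add 5 hours 56 minutes flight time → 06:26 UTC.
Karachi is UTC+5:00, so local arrival = 06:26 + 5:00 = 11:26 on Aug 2.
Layover = 13:41 − 11:26 = 2 hours 15 minutes.

2 hours 15 minutes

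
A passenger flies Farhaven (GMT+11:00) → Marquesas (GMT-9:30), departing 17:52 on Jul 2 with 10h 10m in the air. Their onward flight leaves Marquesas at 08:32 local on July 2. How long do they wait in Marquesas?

1 hour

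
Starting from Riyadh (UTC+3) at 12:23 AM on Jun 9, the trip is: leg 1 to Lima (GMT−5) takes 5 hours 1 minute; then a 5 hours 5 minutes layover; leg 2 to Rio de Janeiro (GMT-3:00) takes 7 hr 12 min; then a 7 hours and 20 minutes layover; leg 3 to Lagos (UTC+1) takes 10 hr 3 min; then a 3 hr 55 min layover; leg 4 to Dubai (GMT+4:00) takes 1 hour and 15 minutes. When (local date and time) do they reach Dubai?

5:14 PM on June 10

Convert departure to UTC: 12:23 AM − 3:00 = 9:23 PM UTC on Jun 8.
Add 5 hours and 1 minute leg 1 → 2:24 AM UTC (Jun 9).
Add 5 hours and 5 minutes layover in Lima → 7:29 AM UTC.
Add 7 hours and 12 minutes leg 2 → 2:41 PM UTC.
Add 7 hours and 20 minutes layover in Rio de Janeiro → 10:01 PM UTC.
Add 10 hours 3 minutes leg 3 → 8:04 AM UTC (Jun 10).
Add 3 hours and 55 minutes layover in Lagos → 11:59 AM UTC.
Add 1 hour 15 minutes leg 4 → 1:14 PM UTC.
Dubai is UTC+4:00, so local arrival = 1:14 PM + 4:00 = 5:14 PM on Jun 10.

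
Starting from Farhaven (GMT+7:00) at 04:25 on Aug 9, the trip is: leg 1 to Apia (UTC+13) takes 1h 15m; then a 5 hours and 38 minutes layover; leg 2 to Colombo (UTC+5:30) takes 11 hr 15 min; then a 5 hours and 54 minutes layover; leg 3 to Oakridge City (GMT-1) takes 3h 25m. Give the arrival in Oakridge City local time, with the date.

23:52 on August 9

Convert departure to UTC: 04:25 − 7:00 = 21:25 UTC on Aug 8.
Add 1 hour and 15 minutes leg 1 → 22:40 UTC.
Add 5 hours and 38 minutes layover in Apia → 04:18 UTC (Aug 9).
Add 11 hours and 15 minutes leg 2 → 15:33 UTC.
Add 5 hours 54 minutes layover in Colombo → 21:27 UTC.
Add 3 hours and 25 minutes leg 3 → 00:52 UTC (Aug 10).
Oakridge City is UTC−1:00, so local arrival = 00:52 − 1:00 = 23:52 on Aug 9.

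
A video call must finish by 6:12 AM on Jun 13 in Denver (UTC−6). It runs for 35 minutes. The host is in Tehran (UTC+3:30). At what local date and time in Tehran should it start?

3:07 PM on Jun 13

Target end time in UTC: 6:12 AM + 6:00 = 12:12 PM on Jun 13.
Subtract 35 minutes → start 11:37 AM UTC on Jun 13.
Tehran is UTC+3:30: 11:37 AM + 3:30 = 3:07 PM on Jun 13.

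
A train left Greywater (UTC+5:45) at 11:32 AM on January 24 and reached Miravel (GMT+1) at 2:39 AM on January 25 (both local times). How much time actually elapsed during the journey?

19 hours 52 minutes

Departure in UTC: 11:32 AM − 5:45 = 5:47 AM on Jan 24.
Arrival in UTC: 2:39 AM − 1:00 = 1:39 AM on Jan 25.
Elapsed = 1:39 AM − 5:47 AM (+1 day) = 19 hours 52 minutes.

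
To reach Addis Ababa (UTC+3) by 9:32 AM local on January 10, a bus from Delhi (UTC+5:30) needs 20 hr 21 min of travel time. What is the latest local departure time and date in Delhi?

Target arrival in UTC: 9:32 AM − 3:00 = 6:32 AM on Jan 10.
Subtract 20 hours and 21 minutes → departure 10:11 AM UTC on Jan 9.
Delhi is UTC+5:30: 10:11 AM + 5:30 = 3:41 PM on Jan 9.

3:41 PM on Jan 9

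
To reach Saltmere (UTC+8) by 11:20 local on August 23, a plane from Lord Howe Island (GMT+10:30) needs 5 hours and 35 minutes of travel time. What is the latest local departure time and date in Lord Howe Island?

08:15 on August 23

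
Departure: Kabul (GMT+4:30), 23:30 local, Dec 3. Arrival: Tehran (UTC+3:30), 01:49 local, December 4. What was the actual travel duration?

Tehran is 1:00 behind Kabul.
Clock-face elapsed time (ignoring zones) is 2 hours 19 minutes.
Actual elapsed = 2 hours 19 minutes + 1:00 = 3 hours 19 minutes.

3 hours 19 minutes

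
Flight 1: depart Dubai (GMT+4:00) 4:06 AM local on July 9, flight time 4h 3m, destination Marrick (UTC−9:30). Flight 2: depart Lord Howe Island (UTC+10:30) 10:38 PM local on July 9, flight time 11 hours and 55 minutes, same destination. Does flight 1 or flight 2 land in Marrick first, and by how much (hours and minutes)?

the first, by 19 hours 54 minutes

Flight 1 in UTC: 4:06 AM − 4:00 = 12:06 AM on Jul 9.
+4 hours 3 minutes → arrive 4:09 AM UTC on Jul 9.
Flight 2 in UTC: 10:38 PM − 10:30 = 12:08 PM on Jul 9.
+11 hours 55 minutes → arrive 12:03 AM UTC on Jul 10.
Flight 1 lands earlier by 19 hours 54 minutes.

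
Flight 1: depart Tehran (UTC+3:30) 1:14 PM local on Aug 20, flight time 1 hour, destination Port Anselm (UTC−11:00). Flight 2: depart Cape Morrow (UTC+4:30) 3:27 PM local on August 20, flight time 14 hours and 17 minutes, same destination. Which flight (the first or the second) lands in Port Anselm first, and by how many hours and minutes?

the first, by 14 hours 30 minutes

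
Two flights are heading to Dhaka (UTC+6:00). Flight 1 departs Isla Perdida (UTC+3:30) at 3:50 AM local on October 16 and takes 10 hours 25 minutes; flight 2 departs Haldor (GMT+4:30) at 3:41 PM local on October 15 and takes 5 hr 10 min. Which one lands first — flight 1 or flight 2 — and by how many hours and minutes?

Flight 1 in UTC: 3:50 AM − 3:30 = 12:20 AM on Oct 16.
+10 hours and 25 minutes → arrive 10:45 AM UTC on Oct 16.
Flight 2 in UTC: 3:41 PM − 4:30 = 11:11 AM on Oct 15.
+5 hours 10 minutes → arrive 4:21 PM UTC on Oct 15.
Flight 2 lands earlier by 18 hours 24 minutes.

the second, by 18 hours 24 minutes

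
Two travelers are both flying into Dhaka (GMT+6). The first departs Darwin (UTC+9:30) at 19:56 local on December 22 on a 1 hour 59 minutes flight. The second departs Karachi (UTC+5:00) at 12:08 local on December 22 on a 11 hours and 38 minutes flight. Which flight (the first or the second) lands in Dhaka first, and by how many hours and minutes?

Flight 1 in UTC: 19:56 − 9:30 = 10:26 on Dec 22.
+1 hour 59 minutes → arrive 12:25 UTC on Dec 22.
Flight 2 in UTC: 12:08 − 5:00 = 07:08 on Dec 22.
+11 hours 38 minutes → arrive 18:46 UTC on Dec 22.
Flight 1 lands earlier by 6 hours 21 minutes.

the first, by 6 hours 21 minutes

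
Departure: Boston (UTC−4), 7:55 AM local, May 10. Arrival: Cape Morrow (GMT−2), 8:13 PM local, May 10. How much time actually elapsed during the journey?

10 hours 18 minutes

Departure in UTC: 7:55 AM + 4:00 = 11:55 AM on May 10.
Arrival in UTC: 8:13 PM + 2:00 = 10:13 PM on May 10.
Elapsed = 10:13 PM − 11:55 AM = 10 hours 18 minutes.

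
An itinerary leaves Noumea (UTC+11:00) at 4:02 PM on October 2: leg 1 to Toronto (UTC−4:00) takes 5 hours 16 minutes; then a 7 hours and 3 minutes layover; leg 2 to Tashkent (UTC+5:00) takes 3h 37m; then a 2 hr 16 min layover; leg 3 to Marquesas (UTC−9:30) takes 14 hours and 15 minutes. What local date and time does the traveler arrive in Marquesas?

3:59 AM on October 3

Convert departure to UTC: 4:02 PM − 11:00 = 5:02 AM UTC on Oct 2.
Add 5 hours 16 minutes leg 1 → 10:18 AM UTC.
Add 7 hours 3 minutes layover in Toronto → 5:21 PM UTC.
Add 3 hours and 37 minutes leg 2 → 8:58 PM UTC.
Add 2 hours and 16 minutes layover in Tashkent → 11:14 PM UTC.
Add 14 hours and 15 minutes leg 3 → 1:29 PM UTC (Oct 3).
Marquesas is UTC−9:30, so local arrival = 1:29 PM − 9:30 = 3:59 AM on Oct 3.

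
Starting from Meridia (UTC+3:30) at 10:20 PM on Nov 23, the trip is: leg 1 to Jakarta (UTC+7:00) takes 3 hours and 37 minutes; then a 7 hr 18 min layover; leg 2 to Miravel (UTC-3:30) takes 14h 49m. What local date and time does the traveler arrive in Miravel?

5:04 PM on November 24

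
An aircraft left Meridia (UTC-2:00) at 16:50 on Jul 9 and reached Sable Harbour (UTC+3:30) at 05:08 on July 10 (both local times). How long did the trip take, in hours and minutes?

6 hours 48 minutes

Sable Harbour is 5:30 ahead of Meridia.
Clock-face elapsed time (ignoring zones) is 12 hours 18 minutes.
Actual elapsed = 12 hours 18 minutes − 5:30 = 6 hours 48 minutes.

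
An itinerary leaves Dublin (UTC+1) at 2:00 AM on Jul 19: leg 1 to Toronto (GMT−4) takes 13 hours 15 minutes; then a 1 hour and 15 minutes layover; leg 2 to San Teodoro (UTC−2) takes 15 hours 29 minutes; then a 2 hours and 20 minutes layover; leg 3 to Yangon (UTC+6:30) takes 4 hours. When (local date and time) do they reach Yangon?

Convert departure to UTC: 2:00 AM − 1:00 = 1:00 AM UTC on Jul 19.
Add 13 hours 15 minutes leg 1 → 2:15 PM UTC.
Add 1 hour 15 minutes layover in Toronto → 3:30 PM UTC.
Add 15 hours and 29 minutes leg 2 → 6:59 AM UTC (Jul 20).
Add 2 hours and 20 minutes layover in San Teodoro → 9:19 AM UTC.
Add 4 hours leg 3 → 1:19 PM UTC.
Yangon is UTC+6:30, so local arrival = 1:19 PM + 6:30 = 7:49 PM on Jul 20.

7:49 PM on Jul 20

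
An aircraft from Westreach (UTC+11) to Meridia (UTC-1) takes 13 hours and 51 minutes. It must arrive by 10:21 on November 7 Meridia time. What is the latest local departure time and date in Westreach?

08:30 on November 7

Target arrival in UTC: 10:21 + 1:00 = 11:21 on Nov 7.
Subtract 13 hours 51 minutes → departure 21:30 UTC on Nov 6.
Westreach is UTC+11:00: 21:30 + 11:00 = 08:30 on Nov 7.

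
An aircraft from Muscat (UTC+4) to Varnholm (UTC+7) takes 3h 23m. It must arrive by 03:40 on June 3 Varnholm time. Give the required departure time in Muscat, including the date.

Target arrival in UTC: 03:40 − 7:00 = 20:40 on Jun 2.
Subtract 3 hours 23 minutes → departure 17:17 UTC on Jun 2.
Muscat is UTC+4:00: 17:17 + 4:00 = 21:17 on Jun 2.

21:17 on June 2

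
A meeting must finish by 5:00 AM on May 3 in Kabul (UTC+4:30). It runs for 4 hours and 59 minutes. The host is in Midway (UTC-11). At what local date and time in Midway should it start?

Target end time in UTC: 5:00 AM − 4:30 = 12:30 AM on May 3.
Subtract 4 hours 59 minutes → start 7:31 PM UTC on May 2.
Midway is UTC−11:00: 7:31 PM − 11:00 = 8:31 AM on May 2.

8:31 AM on May 2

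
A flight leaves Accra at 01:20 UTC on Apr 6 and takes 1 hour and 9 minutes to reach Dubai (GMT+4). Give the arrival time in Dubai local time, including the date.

Departure is given in UTC: 01:20 on Apr 6.
Add 1 hour and 9 minutes → 02:29 UTC.
Dubai is UTC+4:00: 02:29 + 4:00 = 06:29 on Apr 6.

06:29 on April 6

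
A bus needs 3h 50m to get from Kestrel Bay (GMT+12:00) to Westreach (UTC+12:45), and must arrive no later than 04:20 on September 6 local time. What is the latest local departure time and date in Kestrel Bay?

23:45 on Sep 5

Target arrival in UTC: 04:20 − 12:45 = 15:35 on Sep 5.
Subtract 3 hours and 50 minutes → departure 11:45 UTC on Sep 5.
Kestrel Bay is UTC+12:00: 11:45 + 12:00 = 23:45 on Sep 5.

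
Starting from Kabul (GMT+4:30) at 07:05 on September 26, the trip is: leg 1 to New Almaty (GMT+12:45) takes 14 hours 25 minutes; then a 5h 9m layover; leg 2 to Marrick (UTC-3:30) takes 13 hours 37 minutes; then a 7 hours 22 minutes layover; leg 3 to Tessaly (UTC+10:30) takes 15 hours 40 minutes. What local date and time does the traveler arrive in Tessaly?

Convert departure to UTC: 07:05 − 4:30 = 02:35 UTC on Sep 26.
Add 14 hours and 25 minutes leg 1 → 17:00 UTC.
Add 5 hours and 9 minutes layover in New Almaty → 22:09 UTC.
Add 13 hours 37 minutes leg 2 → 11:46 UTC (Sep 27).
Add 7 hours 22 minutes layover in Marrick → 19:08 UTC.
Add 15 hours and 40 minutes leg 3 → 10:48 UTC (Sep 28).
Tessaly is UTC+10:30, so local arrival = 10:48 + 10:30 = 21:18 on Sep 28.

21:18 on September 28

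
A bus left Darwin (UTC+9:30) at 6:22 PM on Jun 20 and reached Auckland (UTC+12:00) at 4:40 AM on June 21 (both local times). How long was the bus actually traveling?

7 hours 48 minutes

Departure in UTC: 6:22 PM − 9:30 = 8:52 AM on Jun 20.
Arrival in UTC: 4:40 AM − 12:00 = 4:40 PM on Jun 20.
Elapsed = 4:40 PM − 8:52 AM = 7 hours 48 minutes.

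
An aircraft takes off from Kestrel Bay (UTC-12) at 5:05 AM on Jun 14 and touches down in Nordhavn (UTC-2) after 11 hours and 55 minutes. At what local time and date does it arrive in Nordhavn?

3:00 AM on Jun 15

Convert departure to UTC: 5:05 AM + 12:00 = 5:05 PM UTC on Jun 14.
Add 11 hours 55 minutes travel time → 5:00 AM UTC (Jun 15).
Nordhavn is UTC−2:00, so local arrival = 5:00 AM − 2:00 = 3:00 AM on Jun 15.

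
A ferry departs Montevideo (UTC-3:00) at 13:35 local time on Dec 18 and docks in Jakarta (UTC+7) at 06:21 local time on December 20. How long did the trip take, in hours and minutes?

30 hours 46 minutes

Jakarta is 10:00 ahead of Montevideo.
Clock-face elapsed time (ignoring zones) is 40 hours 46 minutes.
Actual elapsed = 40 hours 46 minutes − 10:00 = 30 hours 46 minutes.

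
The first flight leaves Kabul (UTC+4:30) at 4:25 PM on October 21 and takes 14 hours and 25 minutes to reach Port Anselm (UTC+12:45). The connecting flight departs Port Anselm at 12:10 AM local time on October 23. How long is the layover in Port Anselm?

9 hours 5 minutes

Convert departure to UTC: 4:25 PM − 4:30 = 11:55 AM UTC on Oct 21.
Add 14 hours and 25 minutes flight time → 2:20 AM UTC (Oct 22).
Port Anselm is UTC+12:45, so local arrival = 2:20 AM + 12:45 = 3:05 PM on Oct 22.
Layover = 12:10 AM − 3:05 PM (+1 day) = 9 hours 5 minutes.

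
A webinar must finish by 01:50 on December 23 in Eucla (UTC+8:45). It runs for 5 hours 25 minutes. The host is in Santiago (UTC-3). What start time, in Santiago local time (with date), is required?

Target end time in UTC: 01:50 − 8:45 = 17:05 on Dec 22.
Subtract 5 hours 25 minutes → start 11:40 UTC on Dec 22.
Santiago is UTC−3:00: 11:40 − 3:00 = 08:40 on Dec 22.

08:40 on Dec 22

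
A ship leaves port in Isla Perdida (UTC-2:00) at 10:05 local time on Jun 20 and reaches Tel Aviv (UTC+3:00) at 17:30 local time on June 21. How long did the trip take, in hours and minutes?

26 hours 25 minutes

Departure in UTC: 10:05 + 2:00 = 12:05 on Jun 20.
Arrival in UTC: 17:30 − 3:00 = 14:30 on Jun 21.
Elapsed = 14:30 − 12:05 (+1 day) = 26 hours 25 minutes.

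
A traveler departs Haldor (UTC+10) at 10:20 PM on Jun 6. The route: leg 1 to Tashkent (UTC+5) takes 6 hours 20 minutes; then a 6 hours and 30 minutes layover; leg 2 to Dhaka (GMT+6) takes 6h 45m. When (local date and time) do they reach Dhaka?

1:55 PM on June 7

Convert departure to UTC: 10:20 PM − 10:00 = 12:20 PM UTC on Jun 6.
Add 6 hours 20 minutes leg 1 → 6:40 PM UTC.
Add 6 hours and 30 minutes layover in Tashkent → 1:10 AM UTC (Jun 7).
Add 6 hours and 45 minutes leg 2 → 7:55 AM UTC.
Dhaka is UTC+6:00, so local arrival = 7:55 AM + 6:00 = 1:55 PM on Jun 7.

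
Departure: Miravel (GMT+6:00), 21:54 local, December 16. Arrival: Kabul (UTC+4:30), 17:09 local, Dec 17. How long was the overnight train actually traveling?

Departure in UTC: 21:54 − 6:00 = 15:54 on Dec 16.
Arrival in UTC: 17:09 − 4:30 = 12:39 on Dec 17.
Elapsed = 12:39 − 15:54 (+1 day) = 20 hours 45 minutes.

20 hours 45 minutes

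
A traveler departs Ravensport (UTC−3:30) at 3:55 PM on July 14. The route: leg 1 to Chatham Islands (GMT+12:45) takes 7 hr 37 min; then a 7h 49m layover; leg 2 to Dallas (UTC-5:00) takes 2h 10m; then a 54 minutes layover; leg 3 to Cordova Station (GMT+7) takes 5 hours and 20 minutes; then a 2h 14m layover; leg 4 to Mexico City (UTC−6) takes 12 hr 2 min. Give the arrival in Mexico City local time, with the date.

Convert departure to UTC: 3:55 PM + 3:30 = 7:25 PM UTC on Jul 14.
Add 7 hours 37 minutes leg 1 → 3:02 AM UTC (Jul 15).
Add 7 hours and 49 minutes layover in Chatham Islands → 10:51 AM UTC.
Add 2 hours 10 minutes leg 2 → 1:01 PM UTC.
Add 54 minutes layover in Dallas → 1:55 PM UTC.
Add 5 hours and 20 minutes leg 3 → 7:15 PM UTC.
Add 2 hours 14 minutes layover in Cordova Station → 9:29 PM UTC.
Add 12 hours 2 minutes leg 4 → 9:31 AM UTC (Jul 16).
Mexico City is UTC−6:00, so local arrival = 9:31 AM − 6:00 = 3:31 AM on Jul 16.

3:31 AM on July 16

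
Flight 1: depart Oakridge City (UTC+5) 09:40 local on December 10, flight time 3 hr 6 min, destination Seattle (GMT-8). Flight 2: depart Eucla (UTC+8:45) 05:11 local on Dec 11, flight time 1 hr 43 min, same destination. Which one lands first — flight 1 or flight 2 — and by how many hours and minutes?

the first, by 14 hours 23 minutes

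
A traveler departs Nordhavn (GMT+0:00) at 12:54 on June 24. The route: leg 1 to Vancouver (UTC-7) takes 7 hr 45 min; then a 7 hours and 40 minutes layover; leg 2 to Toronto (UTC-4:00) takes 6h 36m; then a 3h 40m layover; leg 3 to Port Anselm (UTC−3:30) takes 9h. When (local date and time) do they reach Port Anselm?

20:05 on June 25

Nordhavn is at UTC+0, so departure is already 12:54 UTC on Jun 24.
Add 7 hours and 45 minutes leg 1 → 20:39 UTC.
Add 7 hours and 40 minutes layover in Vancouver → 04:19 UTC (Jun 25).
Add 6 hours 36 minutes leg 2 → 10:55 UTC.
Add 3 hours and 40 minutes layover in Toronto → 14:35 UTC.
Add 9 hours leg 3 → 23:35 UTC.
Port Anselm is UTC−3:30, so local arrival = 23:35 − 3:30 = 20:05 on Jun 25.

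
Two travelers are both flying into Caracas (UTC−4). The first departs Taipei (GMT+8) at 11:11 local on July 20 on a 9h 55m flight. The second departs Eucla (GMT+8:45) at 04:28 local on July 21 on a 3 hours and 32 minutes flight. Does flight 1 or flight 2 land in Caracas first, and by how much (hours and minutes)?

Flight 1 in UTC: 11:11 − 8:00 = 03:11 on Jul 20.
+9 hours and 55 minutes → arrive 13:06 UTC on Jul 20.
Flight 2 in UTC: 04:28 − 8:45 = 19:43 on Jul 20.
+3 hours 32 minutes → arrive 23:15 UTC on Jul 20.
Flight 1 lands earlier by 10 hours 9 minutes.

the first, by 10 hours 9 minutes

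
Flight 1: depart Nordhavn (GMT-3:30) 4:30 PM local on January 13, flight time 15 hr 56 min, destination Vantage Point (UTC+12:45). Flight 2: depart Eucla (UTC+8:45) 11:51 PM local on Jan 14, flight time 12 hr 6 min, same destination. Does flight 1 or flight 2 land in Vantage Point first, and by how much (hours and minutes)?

the first, by 15 hours 16 minutes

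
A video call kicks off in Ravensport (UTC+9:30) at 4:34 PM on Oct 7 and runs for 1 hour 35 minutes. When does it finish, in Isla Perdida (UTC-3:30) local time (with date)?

5:09 AM on October 7

Isla Perdida is 13:00 behind Ravensport.
After 1 hour 35 minutes it is 6:09 PM in Ravensport.
Shift by the zone difference: 6:09 PM − 13:00 = 5:09 AM on Oct 7 in Isla Perdida.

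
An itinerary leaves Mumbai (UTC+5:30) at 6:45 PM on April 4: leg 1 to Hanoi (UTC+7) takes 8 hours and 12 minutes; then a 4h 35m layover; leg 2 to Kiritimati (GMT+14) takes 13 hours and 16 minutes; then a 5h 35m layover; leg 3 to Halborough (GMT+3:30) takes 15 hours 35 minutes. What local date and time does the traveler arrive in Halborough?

Convert departure to UTC: 6:45 PM − 5:30 = 1:15 PM UTC on Apr 4.
Add 8 hours 12 minutes leg 1 → 9:27 PM UTC.
Add 4 hours 35 minutes layover in Hanoi → 2:02 AM UTC (Apr 5).
Add 13 hours and 16 minutes leg 2 → 3:18 PM UTC.
Add 5 hours and 35 minutes layover in Kiritimati → 8:53 PM UTC.
Add 15 hours 35 minutes leg 3 → 12:28 PM UTC (Apr 6).
Halborough is UTC+3:30, so local arrival = 12:28 PM + 3:30 = 3:58 PM on Apr 6.

3:58 PM on April 6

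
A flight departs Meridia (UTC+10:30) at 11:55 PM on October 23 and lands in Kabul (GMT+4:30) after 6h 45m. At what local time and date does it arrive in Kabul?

Kabul is 6:00 behind Meridia.
After 6 hours 45 minutes it is 6:40 AM (Oct 24) in Meridia.
Shift by the zone difference: 6:40 AM − 6:00 = 12:40 AM on Oct 24 in Kabul.

12:40 AM on Oct 24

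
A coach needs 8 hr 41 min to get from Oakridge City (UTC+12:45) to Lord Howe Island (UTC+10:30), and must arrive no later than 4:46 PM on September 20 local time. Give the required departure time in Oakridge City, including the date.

10:20 AM on Sep 20

Target arrival in UTC: 4:46 PM − 10:30 = 6:16 AM on Sep 20.
Subtract 8 hours and 41 minutes → departure 9:35 PM UTC on Sep 19.
Oakridge City is UTC+12:45: 9:35 PM + 12:45 = 10:20 AM on Sep 20.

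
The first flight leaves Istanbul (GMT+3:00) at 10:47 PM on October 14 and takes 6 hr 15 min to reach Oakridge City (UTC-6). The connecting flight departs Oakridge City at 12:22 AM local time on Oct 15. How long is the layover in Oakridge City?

Convert departure to UTC: 10:47 PM − 3:00 = 7:47 PM UTC on Oct 14.
Add 6 hours and 15 minutes flight time → 2:02 AM UTC (Oct 15).
Oakridge City is UTC−6:00, so local arrival = 2:02 AM − 6:00 = 8:02 PM on Oct 14.
Layover = 12:22 AM − 8:02 PM (+1 day) = 4 hours 20 minutes.

4 hours 20 minutes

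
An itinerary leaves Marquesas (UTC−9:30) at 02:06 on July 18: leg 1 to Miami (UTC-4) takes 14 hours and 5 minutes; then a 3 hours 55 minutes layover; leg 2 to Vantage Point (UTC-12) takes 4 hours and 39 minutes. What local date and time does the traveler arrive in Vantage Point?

22:15 on Jul 18

Convert departure to UTC: 02:06 + 9:30 = 11:36 UTC on Jul 18.
Add 14 hours and 5 minutes leg 1 → 01:41 UTC (Jul 19).
Add 3 hours and 55 minutes layover in Miami → 05:36 UTC.
Add 4 hours 39 minutes leg 2 → 10:15 UTC.
Vantage Point is UTC−12:00, so local arrival = 10:15 − 12:00 = 22:15 on Jul 18.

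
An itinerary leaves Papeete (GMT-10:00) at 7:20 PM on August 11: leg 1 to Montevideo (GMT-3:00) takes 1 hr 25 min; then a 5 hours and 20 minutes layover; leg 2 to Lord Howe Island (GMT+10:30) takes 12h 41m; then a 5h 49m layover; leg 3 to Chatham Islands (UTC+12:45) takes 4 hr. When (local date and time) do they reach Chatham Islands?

11:20 PM on August 13

Convert departure to UTC: 7:20 PM + 10:00 = 5:20 AM UTC on Aug 12.
Add 1 hour and 25 minutes leg 1 → 6:45 AM UTC.
Add 5 hours 20 minutes layover in Montevideo → 12:05 PM UTC.
Add 12 hours 41 minutes leg 2 → 12:46 AM UTC (Aug 13).
Add 5 hours 49 minutes layover in Lord Howe Island → 6:35 AM UTC.
Add 4 hours leg 3 → 10:35 AM UTC.
Chatham Islands is UTC+12:45, so local arrival = 10:35 AM + 12:45 = 11:20 PM on Aug 13.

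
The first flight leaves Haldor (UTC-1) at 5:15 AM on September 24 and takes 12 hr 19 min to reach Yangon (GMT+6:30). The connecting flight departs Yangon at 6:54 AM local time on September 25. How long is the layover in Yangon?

5 hours 50 minutes

Convert departure to UTC: 5:15 AM + 1:00 = 6:15 AM UTC on Sep 24.
Add 12 hours and 19 minutes flight time → 6:34 PM UTC.
Yangon is UTC+6:30, so local arrival = 6:34 PM + 6:30 = 1:04 AM on Sep 25.
Layover = 6:54 AM − 1:04 AM = 5 hours 50 minutes.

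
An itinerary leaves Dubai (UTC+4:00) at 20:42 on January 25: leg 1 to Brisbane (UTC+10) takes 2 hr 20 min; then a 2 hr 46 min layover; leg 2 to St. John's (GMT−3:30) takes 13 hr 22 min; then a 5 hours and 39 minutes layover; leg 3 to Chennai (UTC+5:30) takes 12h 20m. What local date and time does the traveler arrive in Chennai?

10:39 on January 27

Convert departure to UTC: 20:42 − 4:00 = 16:42 UTC on Jan 25.
Add 2 hours and 20 minutes leg 1 → 19:02 UTC.
Add 2 hours and 46 minutes layover in Brisbane → 21:48 UTC.
Add 13 hours and 22 minutes leg 2 → 11:10 UTC (Jan 26).
Add 5 hours 39 minutes layover in St. John's → 16:49 UTC.
Add 12 hours and 20 minutes leg 3 → 05:09 UTC (Jan 27).
Chennai is UTC+5:30, so local arrival = 05:09 + 5:30 = 10:39 on Jan 27.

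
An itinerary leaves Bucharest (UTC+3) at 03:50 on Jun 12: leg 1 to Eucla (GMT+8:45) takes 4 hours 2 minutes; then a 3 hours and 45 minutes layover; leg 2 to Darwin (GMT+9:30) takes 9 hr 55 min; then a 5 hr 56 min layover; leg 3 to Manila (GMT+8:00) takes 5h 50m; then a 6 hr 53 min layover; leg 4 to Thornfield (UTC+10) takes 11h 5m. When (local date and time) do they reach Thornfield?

Convert departure to UTC: 03:50 − 3:00 = 00:50 UTC on Jun 12.
Add 4 hours and 2 minutes leg 1 → 04:52 UTC.
Add 3 hours and 45 minutes layover in Eucla → 08:37 UTC.
Add 9 hours 55 minutes leg 2 → 18:32 UTC.
Add 5 hours and 56 minutes layover in Darwin → 00:28 UTC (Jun 13).
Add 5 hours 50 minutes leg 3 → 06:18 UTC.
Add 6 hours and 53 minutes layover in Manila → 13:11 UTC.
Add 11 hours 5 minutes leg 4 → 00:16 UTC (Jun 14).
Thornfield is UTC+10:00, so local arrival = 00:16 + 10:00 = 10:16 on Jun 14.

10:16 on June 14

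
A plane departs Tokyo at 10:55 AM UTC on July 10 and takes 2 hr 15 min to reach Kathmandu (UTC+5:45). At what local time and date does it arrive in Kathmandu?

6:55 PM on July 10

Departure is given in UTC: 10:55 AM on Jul 10.
Add 2 hours 15 minutes → 1:10 PM UTC.
Kathmandu is UTC+5:45: 1:10 PM + 5:45 = 6:55 PM on Jul 10.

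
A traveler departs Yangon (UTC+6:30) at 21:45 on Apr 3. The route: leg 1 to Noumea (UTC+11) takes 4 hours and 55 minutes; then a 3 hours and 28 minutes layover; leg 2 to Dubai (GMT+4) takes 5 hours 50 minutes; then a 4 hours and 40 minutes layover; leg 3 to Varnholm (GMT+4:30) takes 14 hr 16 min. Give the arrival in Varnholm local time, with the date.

Convert departure to UTC: 21:45 − 6:30 = 15:15 UTC on Apr 3.
Add 4 hours and 55 minutes leg 1 → 20:10 UTC.
Add 3 hours and 28 minutes layover in Noumea → 23:38 UTC.
Add 5 hours 50 minutes leg 2 → 05:28 UTC (Apr 4).
Add 4 hours and 40 minutes layover in Dubai → 10:08 UTC.
Add 14 hours and 16 minutes leg 3 → 00:24 UTC (Apr 5).
Varnholm is UTC+4:30, so local arrival = 00:24 + 4:30 = 04:54 on Apr 5.

04:54 on Apr 5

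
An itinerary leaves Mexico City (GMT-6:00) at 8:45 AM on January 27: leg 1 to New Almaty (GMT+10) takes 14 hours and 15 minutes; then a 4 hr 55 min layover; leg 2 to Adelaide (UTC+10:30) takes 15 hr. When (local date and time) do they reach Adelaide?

11:25 AM on January 29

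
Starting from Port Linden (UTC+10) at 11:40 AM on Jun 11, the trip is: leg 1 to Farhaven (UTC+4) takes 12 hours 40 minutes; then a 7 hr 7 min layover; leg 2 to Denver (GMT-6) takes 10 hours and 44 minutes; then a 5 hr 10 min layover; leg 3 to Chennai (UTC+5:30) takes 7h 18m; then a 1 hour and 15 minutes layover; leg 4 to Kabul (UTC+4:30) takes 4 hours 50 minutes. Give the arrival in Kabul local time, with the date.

Convert departure to UTC: 11:40 AM − 10:00 = 1:40 AM UTC on Jun 11.
Add 12 hours and 40 minutes leg 1 → 2:20 PM UTC.
Add 7 hours and 7 minutes layover in Farhaven → 9:27 PM UTC.
Add 10 hours and 44 minutes leg 2 → 8:11 AM UTC (Jun 12).
Add 5 hours 10 minutes layover in Denver → 1:21 PM UTC.
Add 7 hours and 18 minutes leg 3 → 8:39 PM UTC.
Add 1 hour and 15 minutes layover in Chennai → 9:54 PM UTC.
Add 4 hours 50 minutes leg 4 → 2:44 AM UTC (Jun 13).
Kabul is UTC+4:30, so local arrival = 2:44 AM + 4:30 = 7:14 AM on Jun 13.

7:14 AM on June 13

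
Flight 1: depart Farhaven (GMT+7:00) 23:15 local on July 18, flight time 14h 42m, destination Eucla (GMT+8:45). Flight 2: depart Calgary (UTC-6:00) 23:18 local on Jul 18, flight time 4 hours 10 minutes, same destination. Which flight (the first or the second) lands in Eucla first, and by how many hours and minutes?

Flight 1 in UTC: 23:15 − 7:00 = 16:15 on Jul 18.
+14 hours 42 minutes → arrive 06:57 UTC on Jul 19.
Flight 2 in UTC: 23:18 + 6:00 = 05:18 on Jul 19.
+4 hours 10 minutes → arrive 09:28 UTC on Jul 19.
Flight 1 lands earlier by 2 hours 31 minutes.

the first, by 2 hours 31 minutes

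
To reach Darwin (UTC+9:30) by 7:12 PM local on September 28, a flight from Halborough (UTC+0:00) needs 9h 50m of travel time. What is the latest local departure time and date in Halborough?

Target arrival in UTC: 7:12 PM − 9:30 = 9:42 AM on Sep 28.
Subtract 9 hours and 50 minutes → departure 11:52 PM UTC on Sep 27.
Halborough is UTC+0, so departure is 11:52 PM on Sep 27.

11:52 PM on September 27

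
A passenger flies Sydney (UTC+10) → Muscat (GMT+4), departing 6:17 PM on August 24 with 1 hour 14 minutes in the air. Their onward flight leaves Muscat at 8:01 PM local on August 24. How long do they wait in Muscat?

6 hours 30 minutes

Convert departure to UTC: 6:17 PM − 10:00 = 8:17 AM UTC on Aug 24.
Add 1 hour 14 minutes flight time → 9:31 AM UTC.
Muscat is UTC+4:00, so local arrival = 9:31 AM + 4:00 = 1:31 PM on Aug 24.
Layover = 8:01 PM − 1:31 PM = 6 hours 30 minutes.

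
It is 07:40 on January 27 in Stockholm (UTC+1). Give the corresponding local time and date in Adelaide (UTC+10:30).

Adelaide is 9:30 ahead of Stockholm.
Shift by the zone difference: 07:40 + 9:30 = 17:10 on Jan 27 in Adelaide.

17:10 on Jan 27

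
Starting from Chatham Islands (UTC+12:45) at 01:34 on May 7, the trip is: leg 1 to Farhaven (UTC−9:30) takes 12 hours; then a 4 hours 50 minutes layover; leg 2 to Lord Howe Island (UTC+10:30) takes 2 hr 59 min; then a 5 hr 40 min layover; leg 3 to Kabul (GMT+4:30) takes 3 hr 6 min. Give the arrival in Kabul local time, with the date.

21:54 on May 7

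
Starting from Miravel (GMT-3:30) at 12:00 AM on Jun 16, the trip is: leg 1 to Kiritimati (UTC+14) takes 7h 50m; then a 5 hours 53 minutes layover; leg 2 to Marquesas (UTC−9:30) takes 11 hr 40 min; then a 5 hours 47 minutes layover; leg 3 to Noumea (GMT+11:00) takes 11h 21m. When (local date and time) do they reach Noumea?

9:01 AM on June 18

Convert departure to UTC: 12:00 AM + 3:30 = 3:30 AM UTC on Jun 16.
Add 7 hours 50 minutes leg 1 → 11:20 AM UTC.
Add 5 hours 53 minutes layover in Kiritimati → 5:13 PM UTC.
Add 11 hours and 40 minutes leg 2 → 4:53 AM UTC (Jun 17).
Add 5 hours 47 minutes layover in Marquesas → 10:40 AM UTC.
Add 11 hours 21 minutes leg 3 → 10:01 PM UTC.
Noumea is UTC+11:00, so local arrival = 10:01 PM + 11:00 = 9:01 AM on Jun 18.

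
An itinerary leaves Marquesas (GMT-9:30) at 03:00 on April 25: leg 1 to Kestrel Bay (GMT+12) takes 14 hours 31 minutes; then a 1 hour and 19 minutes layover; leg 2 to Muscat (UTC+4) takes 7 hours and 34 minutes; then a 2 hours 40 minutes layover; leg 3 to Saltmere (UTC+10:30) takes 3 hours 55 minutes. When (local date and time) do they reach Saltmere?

Convert departure to UTC: 03:00 + 9:30 = 12:30 UTC on Apr 25.
Add 14 hours and 31 minutes leg 1 → 03:01 UTC (Apr 26).
Add 1 hour and 19 minutes layover in Kestrel Bay → 04:20 UTC.
Add 7 hours and 34 minutes leg 2 → 11:54 UTC.
Add 2 hours and 40 minutes layover in Muscat → 14:34 UTC.
Add 3 hours 55 minutes leg 3 → 18:29 UTC.
Saltmere is UTC+10:30, so local arrival = 18:29 + 10:30 = 04:59 on Apr 27.

04:59 on April 27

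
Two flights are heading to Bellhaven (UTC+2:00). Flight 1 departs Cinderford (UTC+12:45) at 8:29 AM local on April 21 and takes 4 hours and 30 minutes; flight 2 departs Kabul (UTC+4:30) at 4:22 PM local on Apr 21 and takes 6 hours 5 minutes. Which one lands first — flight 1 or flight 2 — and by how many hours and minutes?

Flight 1 in UTC: 8:29 AM − 12:45 = 7:44 PM on Apr 20.
+4 hours 30 minutes → arrive 12:14 AM UTC on Apr 21.
Flight 2 in UTC: 4:22 PM − 4:30 = 11:52 AM on Apr 21.
+6 hours and 5 minutes → arrive 5:57 PM UTC on Apr 21.
Flight 1 lands earlier by 17 hours 43 minutes.

the first, by 17 hours 43 minutes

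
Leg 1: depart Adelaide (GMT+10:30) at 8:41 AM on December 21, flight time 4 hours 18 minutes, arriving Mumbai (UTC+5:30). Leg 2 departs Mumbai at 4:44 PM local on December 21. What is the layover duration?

8 hours 45 minutes

Convert departure to UTC: 8:41 AM − 10:30 = 10:11 PM UTC on Dec 20.
Add 4 hours 18 minutes flight time → 2:29 AM UTC (Dec 21).
Mumbai is UTC+5:30, so local arrival = 2:29 AM + 5:30 = 7:59 AM on Dec 21.
Layover = 4:44 PM − 7:59 AM = 8 hours 45 minutes.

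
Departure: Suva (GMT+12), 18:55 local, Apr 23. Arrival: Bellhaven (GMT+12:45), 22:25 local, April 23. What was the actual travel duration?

Departure in UTC: 18:55 − 12:00 = 06:55 on Apr 23.
Arrival in UTC: 22:25 − 12:45 = 09:40 on Apr 23.
Elapsed = 09:40 − 06:55 = 2 hours 45 minutes.

2 hours 45 minutes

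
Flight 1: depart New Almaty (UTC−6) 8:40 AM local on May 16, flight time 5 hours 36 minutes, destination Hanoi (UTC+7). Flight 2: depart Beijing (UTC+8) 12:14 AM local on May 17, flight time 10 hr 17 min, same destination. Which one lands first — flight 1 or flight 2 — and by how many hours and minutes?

the first, by 6 hours 15 minutes

Flight 1 in UTC: 8:40 AM + 6:00 = 2:40 PM on May 16.
+5 hours 36 minutes → arrive 8:16 PM UTC on May 16.
Flight 2 in UTC: 12:14 AM − 8:00 = 4:14 PM on May 16.
+10 hours and 17 minutes → arrive 2:31 AM UTC on May 17.
Flight 1 lands earlier by 6 hours 15 minutes.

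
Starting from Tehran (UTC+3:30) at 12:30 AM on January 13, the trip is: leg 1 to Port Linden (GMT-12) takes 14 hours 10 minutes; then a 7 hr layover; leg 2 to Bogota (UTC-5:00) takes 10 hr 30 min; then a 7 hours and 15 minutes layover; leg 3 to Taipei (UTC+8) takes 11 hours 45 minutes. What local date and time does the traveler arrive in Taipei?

Convert departure to UTC: 12:30 AM − 3:30 = 9:00 PM UTC on Jan 12.
Add 14 hours 10 minutes leg 1 → 11:10 AM UTC (Jan 13).
Add 7 hours layover in Port Linden → 6:10 PM UTC.
Add 10 hours 30 minutes leg 2 → 4:40 AM UTC (Jan 14).
Add 7 hours and 15 minutes layover in Bogota → 11:55 AM UTC.
Add 11 hours 45 minutes leg 3 → 11:40 PM UTC.
Taipei is UTC+8:00, so local arrival = 11:40 PM + 8:00 = 7:40 AM on Jan 15.

7:40 AM on Jan 15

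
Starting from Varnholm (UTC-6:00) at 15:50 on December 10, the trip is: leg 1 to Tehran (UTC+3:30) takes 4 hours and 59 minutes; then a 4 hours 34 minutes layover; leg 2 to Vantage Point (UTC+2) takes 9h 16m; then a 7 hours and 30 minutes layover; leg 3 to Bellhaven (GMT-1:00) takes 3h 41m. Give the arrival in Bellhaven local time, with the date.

02:50 on December 12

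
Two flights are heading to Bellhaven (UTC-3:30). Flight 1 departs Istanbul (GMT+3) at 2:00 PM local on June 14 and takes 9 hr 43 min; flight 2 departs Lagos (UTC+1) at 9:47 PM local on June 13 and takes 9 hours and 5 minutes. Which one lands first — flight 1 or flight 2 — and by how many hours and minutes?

Flight 1 in UTC: 2:00 PM − 3:00 = 11:00 AM on Jun 14.
+9 hours 43 minutes → arrive 8:43 PM UTC on Jun 14.
Flight 2 in UTC: 9:47 PM − 1:00 = 8:47 PM on Jun 13.
+9 hours 5 minutes → arrive 5:52 AM UTC on Jun 14.
Flight 2 lands earlier by 14 hours 51 minutes.

the second, by 14 hours 51 minutes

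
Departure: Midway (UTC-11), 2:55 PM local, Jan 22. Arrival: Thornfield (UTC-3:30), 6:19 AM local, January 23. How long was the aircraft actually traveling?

7 hours 54 minutes

Departure in UTC: 2:55 PM + 11:00 = 1:55 AM on Jan 23.
Arrival in UTC: 6:19 AM + 3:30 = 9:49 AM on Jan 23.
Elapsed = 9:49 AM − 1:55 AM = 7 hours 54 minutes.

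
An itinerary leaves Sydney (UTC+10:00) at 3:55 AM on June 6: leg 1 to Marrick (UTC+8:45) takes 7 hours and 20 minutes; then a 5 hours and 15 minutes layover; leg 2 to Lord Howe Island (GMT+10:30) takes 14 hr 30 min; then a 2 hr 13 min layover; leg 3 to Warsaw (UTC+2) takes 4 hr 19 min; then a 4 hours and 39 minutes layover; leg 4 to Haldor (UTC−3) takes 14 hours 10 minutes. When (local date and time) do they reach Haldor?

Convert departure to UTC: 3:55 AM − 10:00 = 5:55 PM UTC on Jun 5.
Add 7 hours 20 minutes leg 1 → 1:15 AM UTC (Jun 6).
Add 5 hours and 15 minutes layover in Marrick → 6:30 AM UTC.
Add 14 hours 30 minutes leg 2 → 9:00 PM UTC.
Add 2 hours 13 minutes layover in Lord Howe Island → 11:13 PM UTC.
Add 4 hours 19 minutes leg 3 → 3:32 AM UTC (Jun 7).
Add 4 hours and 39 minutes layover in Warsaw → 8:11 AM UTC.
Add 14 hours 10 minutes leg 4 → 10:21 PM UTC.
Haldor is UTC−3:00, so local arrival = 10:21 PM − 3:00 = 7:21 PM on Jun 7.

7:21 PM on Jun 7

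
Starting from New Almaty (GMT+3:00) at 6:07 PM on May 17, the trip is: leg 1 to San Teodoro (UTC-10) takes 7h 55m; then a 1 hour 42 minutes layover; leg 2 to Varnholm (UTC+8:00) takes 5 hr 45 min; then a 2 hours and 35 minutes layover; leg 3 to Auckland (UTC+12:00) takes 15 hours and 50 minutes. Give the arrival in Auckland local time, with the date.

12:54 PM on May 19

Convert departure to UTC: 6:07 PM − 3:00 = 3:07 PM UTC on May 17.
Add 7 hours 55 minutes leg 1 → 11:02 PM UTC.
Add 1 hour and 42 minutes layover in San Teodoro → 12:44 AM UTC (May 18).
Add 5 hours 45 minutes leg 2 → 6:29 AM UTC.
Add 2 hours and 35 minutes layover in Varnholm → 9:04 AM UTC.
Add 15 hours and 50 minutes leg 3 → 12:54 AM UTC (May 19).
Auckland is UTC+12:00, so local arrival = 12:54 AM + 12:00 = 12:54 PM on May 19.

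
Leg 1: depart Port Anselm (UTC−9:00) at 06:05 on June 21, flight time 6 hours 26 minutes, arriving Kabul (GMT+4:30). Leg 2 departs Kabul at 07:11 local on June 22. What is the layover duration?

Convert departure to UTC: 06:05 + 9:00 = 15:05 UTC on Jun 21.
Add 6 hours and 26 minutes flight time → 21:31 UTC.
Kabul is UTC+4:30, so local arrival = 21:31 + 4:30 = 02:01 on Jun 22.
Layover = 07:11 − 02:01 = 5 hours 10 minutes.

5 hours 10 minutes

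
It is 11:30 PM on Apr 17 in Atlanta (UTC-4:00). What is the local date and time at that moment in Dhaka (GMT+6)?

In UTC: 11:30 PM + 4:00 = 3:30 AM on Apr 18.
Dhaka is UTC+6:00: 3:30 AM + 6:00 = 9:30 AM on Apr 18.

9:30 AM on April 18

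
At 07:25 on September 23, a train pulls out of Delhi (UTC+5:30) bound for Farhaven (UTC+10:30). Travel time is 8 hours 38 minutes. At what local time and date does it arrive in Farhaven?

Convert departure to UTC: 07:25 − 5:30 = 01:55 UTC on Sep 23.
Add 8 hours and 38 minutes travel time → 10:33 UTC.
Farhaven is UTC+10:30, so local arrival = 10:33 + 10:30 = 21:03 on Sep 23.

21:03 on September 23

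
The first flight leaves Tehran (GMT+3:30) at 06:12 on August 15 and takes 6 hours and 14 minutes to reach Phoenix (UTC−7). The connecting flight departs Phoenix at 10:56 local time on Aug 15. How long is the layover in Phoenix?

9 hours

Convert departure to UTC: 06:12 − 3:30 = 02:42 UTC on Aug 15.
Add 6 hours 14 minutes flight time → 08:56 UTC.
Phoenix is UTC−7:00, so local arrival = 08:56 − 7:00 = 01:56 on Aug 15.
Layover = 10:56 − 01:56 = 9 hours.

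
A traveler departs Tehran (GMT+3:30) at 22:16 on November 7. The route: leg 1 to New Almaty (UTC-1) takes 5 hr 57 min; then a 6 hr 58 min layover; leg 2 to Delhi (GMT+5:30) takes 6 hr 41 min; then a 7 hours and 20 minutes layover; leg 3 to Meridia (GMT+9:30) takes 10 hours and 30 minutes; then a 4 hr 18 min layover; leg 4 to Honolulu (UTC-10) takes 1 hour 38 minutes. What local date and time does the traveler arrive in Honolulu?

Convert departure to UTC: 22:16 − 3:30 = 18:46 UTC on Nov 7.
Add 5 hours and 57 minutes leg 1 → 00:43 UTC (Nov 8).
Add 6 hours and 58 minutes layover in New Almaty → 07:41 UTC.
Add 6 hours and 41 minutes leg 2 → 14:22 UTC.
Add 7 hours and 20 minutes layover in Delhi → 21:42 UTC.
Add 10 hours and 30 minutes leg 3 → 08:12 UTC (Nov 9).
Add 4 hours and 18 minutes layover in Meridia → 12:30 UTC.
Add 1 hour 38 minutes leg 4 → 14:08 UTC.
Honolulu is UTC−10:00, so local arrival = 14:08 − 10:00 = 04:08 on Nov 9.

04:08 on November 9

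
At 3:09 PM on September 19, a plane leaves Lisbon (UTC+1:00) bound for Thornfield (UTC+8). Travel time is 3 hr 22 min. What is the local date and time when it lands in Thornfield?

1:31 AM on September 20

Convert departure to UTC: 3:09 PM − 1:00 = 2:09 PM UTC on Sep 19.
Add 3 hours 22 minutes travel time → 5:31 PM UTC.
Thornfield is UTC+8:00, so local arrival = 5:31 PM + 8:00 = 1:31 AM on Sep 20.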